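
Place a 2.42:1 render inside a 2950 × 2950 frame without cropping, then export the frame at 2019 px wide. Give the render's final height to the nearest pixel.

Fitted into 2950×2950, the render spans the width; its height is 2950 / 2.420 ≈ 1219.01 px.
Resizing to 2019 px wide multiplies everything by 0.6844: 1219.01 → 834.30 px.

834 px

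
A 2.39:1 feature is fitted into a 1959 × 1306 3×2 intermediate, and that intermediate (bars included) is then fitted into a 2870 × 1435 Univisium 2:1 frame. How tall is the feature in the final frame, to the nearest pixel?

First fit — 2.39:1 into 1959×1306 spans the width: 1959.00 × 819.67.
The 3×2 canvas is height-limited in 2870×1435, giving 2152.50 × 1435.00; scale factor 1.0988.
The feature scales with it: height 819.67 × 1.0988 ≈ 900.63.

901 px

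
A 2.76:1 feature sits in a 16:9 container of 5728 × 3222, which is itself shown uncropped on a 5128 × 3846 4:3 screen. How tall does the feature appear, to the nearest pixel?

First fit — 2.76:1 into 5728×3222 spans the width: 5728.00 × 2075.36.
The 16:9 canvas is width-limited in 5128×3846, giving 5128.00 × 2884.50; scale factor 0.8953.
So the feature's height is 2075.36 × 0.8953 ≈ 1857.97.

1858 px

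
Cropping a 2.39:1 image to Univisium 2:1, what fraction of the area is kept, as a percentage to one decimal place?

83.7%

The height stays; only width is cut (since Univisium 2:1 is narrower than 2.39:1).
Fraction kept = (2.000)/(2.390) ≈ 83.68%.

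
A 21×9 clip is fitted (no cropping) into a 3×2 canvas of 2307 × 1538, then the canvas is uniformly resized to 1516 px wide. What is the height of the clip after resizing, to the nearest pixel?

650 px

Fitted into 2307×1538, the clip spans the width; its height is 2307 × 9/21 ≈ 988.71 px.
The frame scales by 1516/2307 = 0.6571; 988.71 × 0.6571 ≈ 649.71 px.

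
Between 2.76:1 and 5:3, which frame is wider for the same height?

2.76 and 5:3 = 1.667; 2.76 > 1.667.

2.76:1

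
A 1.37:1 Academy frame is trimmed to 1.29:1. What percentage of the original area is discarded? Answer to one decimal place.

1.29:1 is narrower than 1.37:1 Academy, so the crop keeps the full height and trims the width.
Fraction kept = (1.290)/(1.370) ≈ 94.16%, so 5.84% is lost.

5.8%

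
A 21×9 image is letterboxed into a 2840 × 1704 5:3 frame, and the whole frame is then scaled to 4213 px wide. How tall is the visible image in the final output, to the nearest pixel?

In the 2840×1704 frame the image fills the width: height = 2840 × 9/21 ≈ 1217.14 px.
Scaling 2840 → 4213 is ×1.4835, so the height becomes 1217.14 × 1.4835 ≈ 1805.57 px.

1806 px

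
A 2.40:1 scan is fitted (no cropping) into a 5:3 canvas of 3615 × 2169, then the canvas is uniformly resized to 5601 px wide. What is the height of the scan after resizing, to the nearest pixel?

At 3615×2169 the scan is width-limited, so height = 3615 / 2.400 ≈ 1506.25 px.
Scaling 3615 → 5601 is ×1.5494, so the height becomes 1506.25 × 1.5494 ≈ 2333.75 px.

2334 px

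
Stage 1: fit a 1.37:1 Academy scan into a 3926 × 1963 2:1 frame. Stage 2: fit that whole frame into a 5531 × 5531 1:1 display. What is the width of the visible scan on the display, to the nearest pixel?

3789 px

Inside the 3926×1963 canvas the scan is height-limited at 2689.31 × 1963.00.
Second fit — the 2:1 canvas into 5531×5531 spans the width: 5531.00 × 2765.50 (×1.4088 from 3926×1963).
The scan scales with it: width 2689.31 × 1.4088 ≈ 3788.74.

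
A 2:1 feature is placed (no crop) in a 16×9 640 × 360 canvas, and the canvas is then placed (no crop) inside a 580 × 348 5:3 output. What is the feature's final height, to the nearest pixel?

290 px

Inside the 640×360 canvas the feature is width-limited at 640.00 × 320.00.
Second fit — the 16×9 canvas into 580×348 spans the width: 580.00 × 326.25 (×0.9062 from 640×360).
The feature scales with it: height 320.00 × 0.9062 ≈ 290.00.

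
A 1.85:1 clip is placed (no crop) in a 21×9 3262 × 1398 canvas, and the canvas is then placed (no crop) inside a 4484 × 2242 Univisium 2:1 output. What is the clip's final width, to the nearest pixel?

Inside the 3262×1398 canvas the clip is height-limited at 2586.30 × 1398.00.
21×9 in 4484×2242: fills the width, so the intermediate becomes 4484.00 × 1921.71 — a scale of ×1.3746.
The clip scales with it: width 2586.30 × 1.3746 ≈ 3555.17.

3555 px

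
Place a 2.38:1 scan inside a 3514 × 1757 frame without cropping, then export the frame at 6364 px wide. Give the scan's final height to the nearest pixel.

Fitted into 3514×1757, the scan spans the width; its height is 3514 / 2.380 ≈ 1476.47 px.
The frame scales by 6364/3514 = 1.8110; 1476.47 × 1.8110 ≈ 2673.95 px.

2674 px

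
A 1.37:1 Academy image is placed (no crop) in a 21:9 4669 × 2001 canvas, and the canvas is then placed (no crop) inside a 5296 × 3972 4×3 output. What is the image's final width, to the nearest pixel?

3110 px

1.37:1 Academy in 4669×2001: fills the height, so the image is 2741.37 × 2001.00.
Second fit — the 21:9 canvas into 5296×3972 spans the width: 5296.00 × 2269.71 (×1.1343 from 4669×2001).
Applying the same ×1.1343: 2741.37 → 3109.51.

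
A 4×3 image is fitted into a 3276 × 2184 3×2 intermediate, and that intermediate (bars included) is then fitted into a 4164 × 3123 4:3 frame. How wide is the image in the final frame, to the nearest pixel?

3701 px

4×3 in 3276×2184: fills the height, so the image is 2912.00 × 2184.00.
3×2 in 4164×3123: fills the width, so the intermediate becomes 4164.00 × 2776.00 — a scale of ×1.2711.
So the image's width is 2912.00 × 1.2711 ≈ 3701.33.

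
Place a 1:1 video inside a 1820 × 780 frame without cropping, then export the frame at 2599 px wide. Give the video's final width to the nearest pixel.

1114 px

Fitted into 1820×780, the video spans the height; its width is 780 × 1/1 ≈ 780.00 px.
Scaling 1820 → 2599 is ×1.4280, so the width becomes 780.00 × 1.4280 ≈ 1113.86 px.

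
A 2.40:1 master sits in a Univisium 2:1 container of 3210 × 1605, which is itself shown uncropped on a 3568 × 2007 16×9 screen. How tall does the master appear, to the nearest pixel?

Inside the 3210×1605 canvas the master is width-limited at 3210.00 × 1337.50.
Second fit — the Univisium 2:1 canvas into 3568×2007 spans the width: 3568.00 × 1784.00 (×1.1115 from 3210×1605).
The master scales with it: height 1337.50 × 1.1115 ≈ 1486.67.

1487 px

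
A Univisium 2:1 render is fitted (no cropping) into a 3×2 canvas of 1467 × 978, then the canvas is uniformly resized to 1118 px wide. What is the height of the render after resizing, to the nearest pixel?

In the 1467×978 frame the render fills the width: height = 1467 × 1/2 ≈ 733.50 px.
The frame scales by 1118/1467 = 0.7621; 733.50 × 0.7621 ≈ 559.00 px.

559 px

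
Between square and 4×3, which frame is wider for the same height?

4×3

square = 1 and 4×3 = 1.333; 1.333 > 1.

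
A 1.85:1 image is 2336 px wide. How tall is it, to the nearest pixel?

At 1.85:1, 2336 / 1.850 ≈ 1262.70.

1263 px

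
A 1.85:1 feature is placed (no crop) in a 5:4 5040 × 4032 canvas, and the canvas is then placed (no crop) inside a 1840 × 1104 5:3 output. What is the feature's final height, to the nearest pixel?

746 px

First fit — 1.85:1 into 5040×4032 spans the width: 5040.00 × 2724.32.
Second fit — the 5:4 canvas into 1840×1104 spans the height: 1380.00 × 1104.00 (×0.2738 from 5040×4032).
So the feature's height is 2724.32 × 0.2738 ≈ 745.95.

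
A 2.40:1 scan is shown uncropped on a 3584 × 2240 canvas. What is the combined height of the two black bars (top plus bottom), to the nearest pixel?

747 px

2.40:1 (2.400) > 16:10 (1.600), so the scan fills the width.
The scan is 3584 / 2.400 ≈ 1493.33 px tall.
Black = 2240 − 1493.33 = 746.67 px.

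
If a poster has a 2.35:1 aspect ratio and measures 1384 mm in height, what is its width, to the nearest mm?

3252 mm

At 2.35:1, 1384 × 2.350 ≈ 3252.40.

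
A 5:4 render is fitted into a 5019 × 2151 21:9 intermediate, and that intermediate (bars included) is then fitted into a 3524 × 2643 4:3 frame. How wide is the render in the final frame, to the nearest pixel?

1888 px

First fit — 5:4 into 5019×2151 spans the height: 2688.75 × 2151.00.
The 21:9 canvas is width-limited in 3524×2643, giving 3524.00 × 1510.29; scale factor 0.7021.
The render scales with it: width 2688.75 × 0.7021 ≈ 1887.86.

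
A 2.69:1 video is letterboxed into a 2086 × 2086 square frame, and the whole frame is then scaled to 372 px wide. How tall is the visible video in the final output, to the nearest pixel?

At 2086×2086 the video is width-limited, so height = 2086 / 2.690 ≈ 775.46 px.
The frame scales by 372/2086 = 0.1783; 775.46 × 0.1783 ≈ 138.29 px.

138 px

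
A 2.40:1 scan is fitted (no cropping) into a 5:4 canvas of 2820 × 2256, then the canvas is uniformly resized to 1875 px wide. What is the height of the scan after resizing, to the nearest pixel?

At 2820×2256 the scan is width-limited, so height = 2820 / 2.400 ≈ 1175.00 px.
The frame scales by 1875/2820 = 0.6649; 1175.00 × 0.6649 ≈ 781.25 px.

781 px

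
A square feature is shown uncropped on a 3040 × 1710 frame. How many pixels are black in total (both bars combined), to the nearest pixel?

square (1.000) < 16×9 (1.778), so the feature fills the height.
The feature is 1710 × 1/1 ≈ 1710.0000 px wide.
Black = 3040 − 1710.0000 = 1330.0000 px.
Bar area = 1330.0000 × 1710 ≈ 2274300 px.

2274300 pixels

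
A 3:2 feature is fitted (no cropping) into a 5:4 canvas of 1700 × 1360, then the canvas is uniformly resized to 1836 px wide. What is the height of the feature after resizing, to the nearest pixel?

At 1700×1360 the feature is width-limited, so height = 1700 × 2/3 ≈ 1133.33 px.
The frame scales by 1836/1700 = 1.0800; 1133.33 × 1.0800 ≈ 1224.00 px.

1224 px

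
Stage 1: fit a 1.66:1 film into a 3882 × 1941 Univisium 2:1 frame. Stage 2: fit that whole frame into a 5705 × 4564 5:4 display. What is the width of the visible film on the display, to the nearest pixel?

4735 px

First fit — 1.66:1 into 3882×1941 spans the height: 3222.06 × 1941.00.
The Univisium 2:1 canvas is width-limited in 5705×4564, giving 5705.00 × 2852.50; scale factor 1.4696.
Applying the same ×1.4696: 3222.06 → 4735.15.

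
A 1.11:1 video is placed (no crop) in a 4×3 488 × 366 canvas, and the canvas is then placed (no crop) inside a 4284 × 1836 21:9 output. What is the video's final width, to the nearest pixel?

First fit — 1.11:1 into 488×366 spans the height: 406.26 × 366.00.
4×3 in 4284×1836: fills the height, so the intermediate becomes 2448.00 × 1836.00 — a scale of ×5.0164.
Applying the same ×5.0164: 406.26 → 2037.96.

2038 px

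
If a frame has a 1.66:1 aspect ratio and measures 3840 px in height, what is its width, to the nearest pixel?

6374 px

3840 × 1.660 = 6374.40.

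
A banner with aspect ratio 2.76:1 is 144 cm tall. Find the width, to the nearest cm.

144 × 2.760 = 397.44.

397 cm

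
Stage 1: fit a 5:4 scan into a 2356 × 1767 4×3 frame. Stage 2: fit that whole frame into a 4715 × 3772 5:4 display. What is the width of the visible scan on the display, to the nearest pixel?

Inside the 2356×1767 canvas the scan is height-limited at 2208.75 × 1767.00.
The 4×3 canvas is width-limited in 4715×3772, giving 4715.00 × 3536.25; scale factor 2.0013.
Applying the same ×2.0013: 2208.75 → 4420.31.

4420 px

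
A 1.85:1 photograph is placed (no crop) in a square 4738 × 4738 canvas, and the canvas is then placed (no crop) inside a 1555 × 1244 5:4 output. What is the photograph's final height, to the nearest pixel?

1.85:1 in 4738×4738: fills the width, so the photograph is 4738.00 × 2561.08.
Second fit — the square canvas into 1555×1244 spans the height: 1244.00 × 1244.00 (×0.2626 from 4738×4738).
The photograph scales with it: height 2561.08 × 0.2626 ≈ 672.43.

672 px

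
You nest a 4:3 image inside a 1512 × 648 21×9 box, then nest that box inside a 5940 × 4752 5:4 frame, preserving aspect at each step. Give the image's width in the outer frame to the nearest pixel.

First fit — 4:3 into 1512×648 spans the height: 864.00 × 648.00.
21×9 in 5940×4752: fills the width, so the intermediate becomes 5940.00 × 2545.71 — a scale of ×3.9286.
The image scales with it: width 864.00 × 3.9286 ≈ 3394.29.

3394 px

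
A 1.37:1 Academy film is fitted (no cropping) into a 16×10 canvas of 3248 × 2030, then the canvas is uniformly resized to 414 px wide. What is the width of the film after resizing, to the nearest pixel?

Fitted into 3248×2030, the film spans the height; its width is 2030 × 1.370 ≈ 2781.10 px.
Resizing to 414 px wide multiplies everything by 0.1275: 2781.10 → 354.49 px.

354 px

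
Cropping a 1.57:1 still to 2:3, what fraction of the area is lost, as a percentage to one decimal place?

57.5%

The height stays; only width is cut (since 2:3 is narrower than 1.57:1).
(0.667)/(1.570) ≈ 0.425 of the area survives, leaving 57.54% discarded.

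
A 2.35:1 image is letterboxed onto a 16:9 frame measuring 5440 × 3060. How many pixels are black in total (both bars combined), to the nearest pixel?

Since 2.350 > 1.778, the image is width-limited.
The image is 5440 / 2.350 ≈ 2314.8936 px tall.
Black = 3060 − 2314.8936 = 745.1064 px.
That's 745.1064 × 5440 ≈ 4053379 black pixels.

4053379 pixels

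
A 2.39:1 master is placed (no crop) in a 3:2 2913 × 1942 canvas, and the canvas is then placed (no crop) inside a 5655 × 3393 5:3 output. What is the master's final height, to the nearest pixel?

2129 px

Inside the 2913×1942 canvas the master is width-limited at 2913.00 × 1218.83.
Second fit — the 3:2 canvas into 5655×3393 spans the height: 5089.50 × 3393.00 (×1.7472 from 2913×1942).
The master scales with it: height 1218.83 × 1.7472 ≈ 2129.50.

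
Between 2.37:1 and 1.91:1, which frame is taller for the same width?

1.91:1

2.37 and 1.91; 2.37 > 1.91. The smaller width-to-height ratio is the taller frame.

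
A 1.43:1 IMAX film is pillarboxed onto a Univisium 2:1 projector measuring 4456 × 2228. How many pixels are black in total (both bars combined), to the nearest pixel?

1.43:1 IMAX is narrower than Univisium 2:1, so it spans the full height.
Content width = 2228 × 1.430 ≈ 3186.0400 px.
Black = 4456 − 3186.0400 = 1269.9600 px.
That's 1269.9600 × 2228 ≈ 2829471 black pixels.

2829471 pixels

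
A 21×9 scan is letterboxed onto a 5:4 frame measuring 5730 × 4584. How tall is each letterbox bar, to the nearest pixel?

21×9 is wider than 5:4, so it spans the full width.
That makes the image 2455.71 px tall (5730 × 9/21).
Black = 4584 − 2455.71 = 2128.29 px, or 1064.14 per bar.

1064 px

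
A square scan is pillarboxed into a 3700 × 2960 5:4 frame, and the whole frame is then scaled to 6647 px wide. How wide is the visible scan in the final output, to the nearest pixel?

In the 3700×2960 frame the scan fills the height: width = 2960 × 1/1 ≈ 2960.00 px.
The frame scales by 6647/3700 = 1.7965; 2960.00 × 1.7965 ≈ 5317.60 px.

5318 px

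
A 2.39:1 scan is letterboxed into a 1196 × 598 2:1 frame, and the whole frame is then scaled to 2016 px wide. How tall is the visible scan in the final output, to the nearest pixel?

Fitted into 1196×598, the scan spans the width; its height is 1196 / 2.390 ≈ 500.42 px.
The frame scales by 2016/1196 = 1.6856; 500.42 × 1.6856 ≈ 843.51 px.

844 px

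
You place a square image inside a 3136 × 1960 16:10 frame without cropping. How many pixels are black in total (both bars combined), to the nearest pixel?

2304960 pixels

square (1.000) < 16:10 (1.600), so the image fills the height.
The image is 1960 × 1/1 ≈ 1960.0000 px wide.
3136 − 1960.0000 = 1176.0000 px of bars.
Across the 1960-px span: 1176.0000 × 1960 ≈ 2304960 px.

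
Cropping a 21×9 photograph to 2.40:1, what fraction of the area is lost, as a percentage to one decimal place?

2.8%

The width stays; only height is cut (since 2.40:1 is wider than 21×9).
(2.333)/(2.400) ≈ 0.972 of the area survives, leaving 2.78% discarded.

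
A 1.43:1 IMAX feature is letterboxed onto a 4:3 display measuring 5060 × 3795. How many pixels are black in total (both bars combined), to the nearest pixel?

Since 1.430 > 1.333, the feature is width-limited.
That makes the image 3538.4615 px tall (5060 / 1.430).
Leftover height: 3795 − 3538.4615 = 256.5385 px.
Across the 5060-px span: 256.5385 × 5060 ≈ 1298085 px.

1298085 pixels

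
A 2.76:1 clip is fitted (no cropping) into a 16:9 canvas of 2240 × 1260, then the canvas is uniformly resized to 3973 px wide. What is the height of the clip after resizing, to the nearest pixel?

At 2240×1260 the clip is width-limited, so height = 2240 / 2.760 ≈ 811.59 px.
Scaling 2240 → 3973 is ×1.7737, so the height becomes 811.59 × 1.7737 ≈ 1439.49 px.

1439 px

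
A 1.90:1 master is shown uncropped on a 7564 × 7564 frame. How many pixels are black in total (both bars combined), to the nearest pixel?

27101414 pixels

Since 1.900 > 1.000, the master is width-limited.
That makes the image 3981.0526 px tall (7564 / 1.900).
7564 − 3981.0526 = 3582.9474 px of bars.
That's 3582.9474 × 7564 ≈ 27101414 black pixels.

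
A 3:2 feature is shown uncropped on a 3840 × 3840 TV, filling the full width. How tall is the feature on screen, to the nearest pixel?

2560 px

The feature is 3840 × 2/3 ≈ 2560.00 px tall.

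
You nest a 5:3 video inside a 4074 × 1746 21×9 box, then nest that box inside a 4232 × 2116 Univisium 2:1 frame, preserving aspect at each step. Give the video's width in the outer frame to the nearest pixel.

3023 px

First fit — 5:3 into 4074×1746 spans the height: 2910.00 × 1746.00.
21×9 in 4232×2116: fills the width, so the intermediate becomes 4232.00 × 1813.71 — a scale of ×1.0388.
So the video's width is 2910.00 × 1.0388 ≈ 3022.86.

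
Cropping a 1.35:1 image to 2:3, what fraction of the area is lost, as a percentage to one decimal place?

2:3 is narrower than 1.35:1, so the crop keeps the full height and trims the width.
Area ratio = (0.667)/(1.350) = 49.38%; the remaining 50.62% is cropped out.

50.6%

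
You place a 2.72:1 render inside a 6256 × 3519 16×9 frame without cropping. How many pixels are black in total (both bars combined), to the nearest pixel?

Since 2.720 > 1.778, the render is width-limited.
Content height = 6256 / 2.720 ≈ 2300.0000 px.
3519 − 2300.0000 = 1219.0000 px of bars.
Bar area = 1219.0000 × 6256 ≈ 7626064 px.

7626064 pixels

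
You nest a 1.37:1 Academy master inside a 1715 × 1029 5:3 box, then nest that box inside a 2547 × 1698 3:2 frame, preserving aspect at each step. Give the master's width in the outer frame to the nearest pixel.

1.37:1 Academy in 1715×1029: fills the height, so the master is 1409.73 × 1029.00.
Second fit — the 5:3 canvas into 2547×1698 spans the width: 2547.00 × 1528.20 (×1.4851 from 1715×1029).
Applying the same ×1.4851: 1409.73 → 2093.63.

2094 px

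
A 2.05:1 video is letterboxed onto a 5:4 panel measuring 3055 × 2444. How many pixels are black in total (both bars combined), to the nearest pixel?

2.05:1 (2.050) > 5:4 (1.250), so the video fills the width.
Content height = 3055 / 2.050 ≈ 1490.2439 px.
Black = 2444 − 1490.2439 = 953.7561 px.
Bar area = 953.7561 × 3055 ≈ 2913725 px.

2913725 pixels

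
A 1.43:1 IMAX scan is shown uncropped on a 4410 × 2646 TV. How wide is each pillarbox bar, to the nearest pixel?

1.43:1 IMAX is narrower than 5:3, so it spans the full height.
That makes the image 3783.78 px wide (2646 × 1.430).
Leftover width: 4410 − 3783.78 = 626.22 px → 313.11 each side.

313 px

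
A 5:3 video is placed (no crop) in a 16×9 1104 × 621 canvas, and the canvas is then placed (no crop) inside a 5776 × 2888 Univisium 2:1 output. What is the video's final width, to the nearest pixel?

5:3 in 1104×621: fills the height, so the video is 1035.00 × 621.00.
16×9 in 5776×2888: fills the height, so the intermediate becomes 5134.22 × 2888.00 — a scale of ×4.6506.
So the video's width is 1035.00 × 4.6506 ≈ 4813.33.

4813 px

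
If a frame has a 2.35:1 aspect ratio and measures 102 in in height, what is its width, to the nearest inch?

240 in

Width = 102 × 2.350 = 239.70.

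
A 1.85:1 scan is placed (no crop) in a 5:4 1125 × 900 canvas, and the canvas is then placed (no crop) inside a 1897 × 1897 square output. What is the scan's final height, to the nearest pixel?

Inside the 1125×900 canvas the scan is width-limited at 1125.00 × 608.11.
5:4 in 1897×1897: fills the width, so the intermediate becomes 1897.00 × 1517.60 — a scale of ×1.6862.
So the scan's height is 608.11 × 1.6862 ≈ 1025.41.

1025 px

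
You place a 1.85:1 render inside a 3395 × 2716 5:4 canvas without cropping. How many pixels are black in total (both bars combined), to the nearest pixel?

Since 1.850 > 1.250, the render is width-limited.
That makes the image 1835.1351 px tall (3395 / 1.850).
Leftover height: 2716 − 1835.1351 = 880.8649 px.
That's 880.8649 × 3395 ≈ 2990536 black pixels.

2990536 pixels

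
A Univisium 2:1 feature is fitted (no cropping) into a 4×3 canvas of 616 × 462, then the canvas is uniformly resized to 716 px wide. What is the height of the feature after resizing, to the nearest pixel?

At 616×462 the feature is width-limited, so height = 616 × 1/2 ≈ 308.00 px.
Resizing to 716 px wide multiplies everything by 1.1623: 308.00 → 358.00 px.

358 px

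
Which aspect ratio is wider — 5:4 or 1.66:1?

5:4 = 1.25 and 1.66; 1.66 > 1.25.

1.66:1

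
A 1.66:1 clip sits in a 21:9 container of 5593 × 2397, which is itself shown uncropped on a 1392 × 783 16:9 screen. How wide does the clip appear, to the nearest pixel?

990 px

1.66:1 in 5593×2397: fills the height, so the clip is 3979.02 × 2397.00.
Second fit — the 21:9 canvas into 1392×783 spans the width: 1392.00 × 596.57 (×0.2489 from 5593×2397).
The clip scales with it: width 3979.02 × 0.2489 ≈ 990.31.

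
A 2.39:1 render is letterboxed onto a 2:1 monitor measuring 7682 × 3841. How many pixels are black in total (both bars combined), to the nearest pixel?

4814878 pixels

Since 2.390 > 2.000, the render is width-limited.
Content height = 7682 / 2.390 ≈ 3214.2259 px.
3841 − 3214.2259 = 626.7741 px of bars.
That's 626.7741 × 7682 ≈ 4814878 black pixels.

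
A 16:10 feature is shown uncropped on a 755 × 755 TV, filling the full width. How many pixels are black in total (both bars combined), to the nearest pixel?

Content height = 755 × 10/16 ≈ 471.8750 px.
Black = 755 − 471.8750 = 283.1250 px.
Across the 755-px span: 283.1250 × 755 ≈ 213759 px.

213759 pixels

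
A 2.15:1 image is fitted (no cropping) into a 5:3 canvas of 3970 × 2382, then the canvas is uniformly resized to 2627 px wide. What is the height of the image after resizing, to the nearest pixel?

Fitted into 3970×2382, the image spans the width; its height is 3970 / 2.150 ≈ 1846.51 px.
Resizing to 2627 px wide multiplies everything by 0.6617: 1846.51 → 1221.86 px.

1222 px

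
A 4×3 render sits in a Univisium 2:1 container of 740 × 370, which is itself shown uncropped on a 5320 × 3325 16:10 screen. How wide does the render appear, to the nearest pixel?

3547 px

Inside the 740×370 canvas the render is height-limited at 493.33 × 370.00.
Second fit — the Univisium 2:1 canvas into 5320×3325 spans the width: 5320.00 × 2660.00 (×7.1892 from 740×370).
So the render's width is 493.33 × 7.1892 ≈ 3546.67.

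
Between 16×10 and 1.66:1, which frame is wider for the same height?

16×10 = 1.6 and 1.66; 1.66 > 1.6.

1.66:1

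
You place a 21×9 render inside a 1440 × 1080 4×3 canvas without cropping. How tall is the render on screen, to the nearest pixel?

Since 2.333 > 1.333, the render is width-limited.
The render is 1440 × 9/21 ≈ 617.14 px tall.

617 px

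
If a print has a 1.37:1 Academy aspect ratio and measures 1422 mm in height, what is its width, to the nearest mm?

1948 mm

1422 × 1.370 = 1948.14.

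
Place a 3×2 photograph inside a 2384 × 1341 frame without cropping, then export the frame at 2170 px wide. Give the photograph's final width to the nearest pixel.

In the 2384×1341 frame the photograph fills the height: width = 1341 × 3/2 ≈ 2011.50 px.
The frame scales by 2170/2384 = 0.9102; 2011.50 × 0.9102 ≈ 1830.94 px.

1831 px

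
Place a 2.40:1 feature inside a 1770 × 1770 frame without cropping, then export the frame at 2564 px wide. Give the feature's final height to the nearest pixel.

Fitted into 1770×1770, the feature spans the width; its height is 1770 / 2.400 ≈ 737.50 px.
Scaling 1770 → 2564 is ×1.4486, so the height becomes 737.50 × 1.4486 ≈ 1068.33 px.

1068 px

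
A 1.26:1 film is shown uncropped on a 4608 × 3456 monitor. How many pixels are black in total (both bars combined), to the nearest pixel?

Since 1.260 < 1.333, the film is height-limited.
That makes the image 4354.5600 px wide (3456 × 1.260).
Leftover width: 4608 − 4354.5600 = 253.4400 px.
Bar area = 253.4400 × 3456 ≈ 875889 px.

875889 pixels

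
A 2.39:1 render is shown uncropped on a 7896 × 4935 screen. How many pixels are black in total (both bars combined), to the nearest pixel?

12880226 pixels

2.39:1 (2.390) > 16:10 (1.600), so the render fills the width.
The render is 7896 / 2.390 ≈ 3303.7657 px tall.
4935 − 3303.7657 = 1631.2343 px of bars.
That's 1631.2343 × 7896 ≈ 12880226 black pixels.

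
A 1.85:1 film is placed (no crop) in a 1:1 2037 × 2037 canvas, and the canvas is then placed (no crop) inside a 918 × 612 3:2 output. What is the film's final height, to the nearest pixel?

331 px

Inside the 2037×2037 canvas the film is width-limited at 2037.00 × 1101.08.
1:1 in 918×612: fills the height, so the intermediate becomes 612.00 × 612.00 — a scale of ×0.3004.
The film scales with it: height 1101.08 × 0.3004 ≈ 330.81.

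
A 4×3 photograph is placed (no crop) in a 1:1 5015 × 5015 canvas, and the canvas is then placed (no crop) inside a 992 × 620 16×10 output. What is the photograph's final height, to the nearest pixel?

465 px

4×3 in 5015×5015: fills the width, so the photograph is 5015.00 × 3761.25.
The 1:1 canvas is height-limited in 992×620, giving 620.00 × 620.00; scale factor 0.1236.
The photograph scales with it: height 3761.25 × 0.1236 ≈ 465.00.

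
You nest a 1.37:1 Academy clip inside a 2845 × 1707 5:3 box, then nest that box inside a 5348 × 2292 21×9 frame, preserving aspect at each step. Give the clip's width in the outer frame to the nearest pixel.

First fit — 1.37:1 Academy into 2845×1707 spans the height: 2338.59 × 1707.00.
The 5:3 canvas is height-limited in 5348×2292, giving 3820.00 × 2292.00; scale factor 1.3427.
So the clip's width is 2338.59 × 1.3427 ≈ 3140.04.

3140 px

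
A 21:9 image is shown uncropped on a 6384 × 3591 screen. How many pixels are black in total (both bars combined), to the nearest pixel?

21:9 (2.333) > 16×9 (1.778), so the image fills the width.
That makes the image 2736.0000 px tall (6384 × 9/21).
Leftover height: 3591 − 2736.0000 = 855.0000 px.
That's 855.0000 × 6384 ≈ 5458320 black pixels.

5458320 pixels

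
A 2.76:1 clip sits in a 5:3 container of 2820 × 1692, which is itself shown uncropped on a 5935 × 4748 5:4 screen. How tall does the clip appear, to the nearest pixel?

2.76:1 in 2820×1692: fills the width, so the clip is 2820.00 × 1021.74.
5:3 in 5935×4748: fills the width, so the intermediate becomes 5935.00 × 3561.00 — a scale of ×2.1046.
The clip scales with it: height 1021.74 × 2.1046 ≈ 2150.36.

2150 px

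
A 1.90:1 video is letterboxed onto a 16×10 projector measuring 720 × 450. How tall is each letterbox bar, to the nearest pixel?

1.90:1 is wider than 16×10, so it spans the full width.
Content height = 720 / 1.900 ≈ 378.95 px.
Leftover height: 450 − 378.95 = 71.05 px → 35.53 each side.

36 px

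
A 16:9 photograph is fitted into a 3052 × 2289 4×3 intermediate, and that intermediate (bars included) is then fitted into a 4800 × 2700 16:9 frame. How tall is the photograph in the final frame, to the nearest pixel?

2025 px

16:9 in 3052×2289: fills the width, so the photograph is 3052.00 × 1716.75.
The 4×3 canvas is height-limited in 4800×2700, giving 3600.00 × 2700.00; scale factor 1.1796.
Applying the same ×1.1796: 1716.75 → 2025.00.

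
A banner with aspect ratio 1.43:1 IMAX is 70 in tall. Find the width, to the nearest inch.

100 in

Width = 70 × 1.430 = 100.10.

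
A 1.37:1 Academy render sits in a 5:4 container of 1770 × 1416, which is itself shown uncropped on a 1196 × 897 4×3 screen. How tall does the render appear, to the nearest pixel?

818 px

Inside the 1770×1416 canvas the render is width-limited at 1770.00 × 1291.97.
Second fit — the 5:4 canvas into 1196×897 spans the height: 1121.25 × 897.00 (×0.6335 from 1770×1416).
So the render's height is 1291.97 × 0.6335 ≈ 818.43.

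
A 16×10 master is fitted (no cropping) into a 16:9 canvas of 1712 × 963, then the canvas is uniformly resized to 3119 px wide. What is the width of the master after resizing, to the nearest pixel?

In the 1712×963 frame the master fills the height: width = 963 × 16/10 ≈ 1540.80 px.
Scaling 1712 → 3119 is ×1.8218, so the width becomes 1540.80 × 1.8218 ≈ 2807.10 px.

2807 px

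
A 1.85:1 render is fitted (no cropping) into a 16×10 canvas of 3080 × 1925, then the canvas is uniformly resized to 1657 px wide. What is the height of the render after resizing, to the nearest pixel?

In the 3080×1925 frame the render fills the width: height = 3080 / 1.850 ≈ 1664.86 px.
The frame scales by 1657/3080 = 0.5380; 1664.86 × 0.5380 ≈ 895.68 px.

896 px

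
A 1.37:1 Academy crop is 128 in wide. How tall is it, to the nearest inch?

93 in

128 / 1.370 = 93.43.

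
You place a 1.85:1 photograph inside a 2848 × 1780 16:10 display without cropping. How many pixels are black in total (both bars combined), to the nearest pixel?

1.85:1 (1.850) > 16:10 (1.600), so the photograph fills the width.
The photograph is 2848 / 1.850 ≈ 1539.4595 px tall.
Black = 1780 − 1539.4595 = 240.5405 px.
Bar area = 240.5405 × 2848 ≈ 685059 px.

685059 pixels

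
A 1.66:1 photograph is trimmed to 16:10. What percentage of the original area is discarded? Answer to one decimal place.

16:10 is narrower than 1.66:1, so the crop keeps the full height and trims the width.
(1.600)/(1.660) ≈ 0.964 of the area survives, leaving 3.61% discarded.

3.6%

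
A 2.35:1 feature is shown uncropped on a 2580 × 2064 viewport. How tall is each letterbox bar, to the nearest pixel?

483 px

Since 2.350 > 1.250, the feature is width-limited.
Content height = 2580 / 2.350 ≈ 1097.87 px.
Black = 2064 − 1097.87 = 966.13 px, or 483.06 per bar.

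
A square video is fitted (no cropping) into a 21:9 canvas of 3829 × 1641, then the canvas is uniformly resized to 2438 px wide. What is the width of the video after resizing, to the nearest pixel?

Fitted into 3829×1641, the video spans the height; its width is 1641 × 1/1 ≈ 1641.00 px.
The frame scales by 2438/3829 = 0.6367; 1641.00 × 0.6367 ≈ 1044.86 px.

1045 px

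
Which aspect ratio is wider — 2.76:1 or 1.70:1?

2.76 and 1.7; 2.76 > 1.7.

2.76:1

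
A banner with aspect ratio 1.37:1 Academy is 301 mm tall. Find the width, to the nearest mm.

Width = 301 × 1.370 = 412.37.

412 mm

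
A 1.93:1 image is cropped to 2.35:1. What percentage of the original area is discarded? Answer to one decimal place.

17.9%

Going from 1.93:1 to 2.35:1 means cutting height while keeping width.
Fraction kept = (1.930)/(2.350) ≈ 82.13%, so 17.87% is lost.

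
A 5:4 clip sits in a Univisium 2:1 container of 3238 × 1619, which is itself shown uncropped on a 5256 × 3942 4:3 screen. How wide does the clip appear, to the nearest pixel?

3285 px

Inside the 3238×1619 canvas the clip is height-limited at 2023.75 × 1619.00.
Univisium 2:1 in 5256×3942: fills the width, so the intermediate becomes 5256.00 × 2628.00 — a scale of ×1.6232.
The clip scales with it: width 2023.75 × 1.6232 ≈ 3285.00.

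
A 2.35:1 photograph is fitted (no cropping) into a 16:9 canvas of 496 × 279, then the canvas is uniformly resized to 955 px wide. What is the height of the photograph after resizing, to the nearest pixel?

Fitted into 496×279, the photograph spans the width; its height is 496 / 2.350 ≈ 211.06 px.
The frame scales by 955/496 = 1.9254; 211.06 × 1.9254 ≈ 406.38 px.

406 px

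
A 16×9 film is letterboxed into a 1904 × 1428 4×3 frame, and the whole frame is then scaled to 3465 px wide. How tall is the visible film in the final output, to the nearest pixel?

At 1904×1428 the film is width-limited, so height = 1904 × 9/16 ≈ 1071.00 px.
Resizing to 3465 px wide multiplies everything by 1.8199: 1071.00 → 1949.06 px.

1949 px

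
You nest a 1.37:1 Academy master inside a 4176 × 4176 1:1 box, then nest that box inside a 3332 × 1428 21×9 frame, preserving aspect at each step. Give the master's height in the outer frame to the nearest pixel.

Inside the 4176×4176 canvas the master is width-limited at 4176.00 × 3048.18.
The 1:1 canvas is height-limited in 3332×1428, giving 1428.00 × 1428.00; scale factor 0.3420.
The master scales with it: height 3048.18 × 0.3420 ≈ 1042.34.

1042 px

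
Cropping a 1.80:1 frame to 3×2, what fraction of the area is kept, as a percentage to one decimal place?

83.3%

The height stays; only width is cut (since 3×2 is narrower than 1.80:1).
Area ratio = (1.500)/(1.800) = 83.33% retained.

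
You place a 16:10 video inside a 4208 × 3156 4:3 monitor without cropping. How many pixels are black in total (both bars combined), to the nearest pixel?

16:10 is wider than 4:3, so it spans the full width.
That makes the image 2630.0000 px tall (4208 × 10/16).
3156 − 2630.0000 = 526.0000 px of bars.
Across the 4208-px span: 526.0000 × 4208 ≈ 2213408 px.

2213408 pixels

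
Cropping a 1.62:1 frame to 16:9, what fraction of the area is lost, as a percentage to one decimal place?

The width stays; only height is cut (since 16:9 is wider than 1.62:1).
(1.620)/(1.778) ≈ 0.911 of the area survives, leaving 8.88% discarded.

8.9%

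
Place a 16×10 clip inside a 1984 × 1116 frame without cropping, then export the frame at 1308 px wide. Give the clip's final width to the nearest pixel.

1177 px

Fitted into 1984×1116, the clip spans the height; its width is 1116 × 16/10 ≈ 1785.60 px.
The frame scales by 1308/1984 = 0.6593; 1785.60 × 0.6593 ≈ 1177.20 px.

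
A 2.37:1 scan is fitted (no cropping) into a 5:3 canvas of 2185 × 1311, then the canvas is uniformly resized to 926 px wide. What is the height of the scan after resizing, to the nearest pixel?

391 px

In the 2185×1311 frame the scan fills the width: height = 2185 / 2.370 ≈ 921.94 px.
Scaling 2185 → 926 is ×0.4238, so the height becomes 921.94 × 0.4238 ≈ 390.72 px.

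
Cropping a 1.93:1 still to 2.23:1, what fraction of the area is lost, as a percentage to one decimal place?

13.5%

The width stays; only height is cut (since 2.23:1 is wider than 1.93:1).
Area ratio = (1.930)/(2.230) = 86.55%; the remaining 13.45% is cropped out.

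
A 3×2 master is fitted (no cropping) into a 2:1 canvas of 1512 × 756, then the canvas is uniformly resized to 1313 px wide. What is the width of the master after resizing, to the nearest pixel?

985 px

Fitted into 1512×756, the master spans the height; its width is 756 × 3/2 ≈ 1134.00 px.
The frame scales by 1313/1512 = 0.8684; 1134.00 × 0.8684 ≈ 984.75 px.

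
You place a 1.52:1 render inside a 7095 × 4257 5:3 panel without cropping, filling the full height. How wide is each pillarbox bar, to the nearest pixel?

312 px

The render is 4257 × 1.520 ≈ 6470.64 px wide.
Black = 7095 − 6470.64 = 624.36 px, or 312.18 per bar.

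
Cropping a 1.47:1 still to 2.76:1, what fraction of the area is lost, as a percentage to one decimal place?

The width stays; only height is cut (since 2.76:1 is wider than 1.47:1).
(1.470)/(2.760) ≈ 0.533 of the area survives, leaving 46.74% discarded.

46.7%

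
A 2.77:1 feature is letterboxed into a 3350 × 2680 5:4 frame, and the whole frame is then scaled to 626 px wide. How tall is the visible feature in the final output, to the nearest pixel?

Fitted into 3350×2680, the feature spans the width; its height is 3350 / 2.770 ≈ 1209.39 px.
Resizing to 626 px wide multiplies everything by 0.1869: 1209.39 → 225.99 px.

226 px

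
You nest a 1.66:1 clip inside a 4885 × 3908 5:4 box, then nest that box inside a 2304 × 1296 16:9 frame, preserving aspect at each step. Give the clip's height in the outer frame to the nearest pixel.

Inside the 4885×3908 canvas the clip is width-limited at 4885.00 × 2942.77.
The 5:4 canvas is height-limited in 2304×1296, giving 1620.00 × 1296.00; scale factor 0.3316.
The clip scales with it: height 2942.77 × 0.3316 ≈ 975.90.

976 px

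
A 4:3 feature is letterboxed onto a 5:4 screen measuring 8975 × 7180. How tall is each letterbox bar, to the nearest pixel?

Since 1.333 > 1.250, the feature is width-limited.
That makes the image 6731.25 px tall (8975 × 3/4).
Black = 7180 − 6731.25 = 448.75 px, or 224.38 per bar.

224 px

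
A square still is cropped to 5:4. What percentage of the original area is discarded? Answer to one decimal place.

20.0%

Going from square to 5:4 means cutting height while keeping width.
(1.000)/(1.250) ≈ 0.800 of the area survives, leaving 20.00% discarded.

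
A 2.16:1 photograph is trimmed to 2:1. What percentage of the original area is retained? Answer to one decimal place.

92.6%

The height stays; only width is cut (since 2:1 is narrower than 2.16:1).
(2.000)/(2.160) ≈ 0.926 of the area survives.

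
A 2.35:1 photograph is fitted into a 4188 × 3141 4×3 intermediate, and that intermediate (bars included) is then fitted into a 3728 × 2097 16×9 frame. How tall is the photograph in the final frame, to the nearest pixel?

2.35:1 in 4188×3141: fills the width, so the photograph is 4188.00 × 1782.13.
The 4×3 canvas is height-limited in 3728×2097, giving 2796.00 × 2097.00; scale factor 0.6676.
The photograph scales with it: height 1782.13 × 0.6676 ≈ 1189.79.

1190 px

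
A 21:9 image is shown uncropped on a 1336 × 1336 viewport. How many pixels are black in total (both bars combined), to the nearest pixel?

Since 2.333 > 1.000, the image is width-limited.
The image is 1336 × 9/21 ≈ 572.5714 px tall.
Black = 1336 − 572.5714 = 763.4286 px.
Across the 1336-px span: 763.4286 × 1336 ≈ 1019941 px.

1019941 pixels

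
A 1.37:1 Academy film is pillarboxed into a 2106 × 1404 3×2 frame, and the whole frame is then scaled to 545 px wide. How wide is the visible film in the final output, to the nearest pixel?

In the 2106×1404 frame the film fills the height: width = 1404 × 1.370 ≈ 1923.48 px.
Resizing to 545 px wide multiplies everything by 0.2588: 1923.48 → 497.77 px.

498 px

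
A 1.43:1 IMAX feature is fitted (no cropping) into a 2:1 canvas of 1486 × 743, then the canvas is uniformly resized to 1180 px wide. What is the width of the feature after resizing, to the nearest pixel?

844 px

In the 1486×743 frame the feature fills the height: width = 743 × 1.430 ≈ 1062.49 px.
Scaling 1486 → 1180 is ×0.7941, so the width becomes 1062.49 × 0.7941 ≈ 843.70 px.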